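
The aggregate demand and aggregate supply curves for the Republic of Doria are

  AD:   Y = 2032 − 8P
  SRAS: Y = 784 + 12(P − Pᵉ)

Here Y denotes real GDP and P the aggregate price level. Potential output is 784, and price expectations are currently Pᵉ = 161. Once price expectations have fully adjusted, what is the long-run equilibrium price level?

Long-run P = 156

Short run: with Pᵉ = 161, SRAS is Y = 12P − 1148. Setting AD = SRAS gives 3180 = 20P, so P = 159 and Y = 2032 − 8·159 = 760.
Output 760 is below potential 784, so over time expected prices fall and SRAS shifts right until Y returns to 784.
Long run: Y = 784 on the AD curve gives 784 = 2032 − 8P, so P = 156.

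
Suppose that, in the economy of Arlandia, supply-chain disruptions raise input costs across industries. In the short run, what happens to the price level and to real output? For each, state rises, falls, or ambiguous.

This is an adverse supply shock: SRAS shifts left.
Moving along the downward-sloping AD curve, P rises and Y falls.

Price level: rises; output: falls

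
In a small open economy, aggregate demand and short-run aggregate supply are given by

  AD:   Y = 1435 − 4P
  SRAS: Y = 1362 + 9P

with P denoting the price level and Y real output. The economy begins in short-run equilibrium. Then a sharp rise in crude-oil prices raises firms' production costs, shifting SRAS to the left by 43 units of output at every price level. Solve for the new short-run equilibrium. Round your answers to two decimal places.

This is a negative supply shock: SRAS shifts left.
New SRAS: Y = 1319 + 9P.
Set AD = SRAS: 1435 − 4P = 1319 + 9P, so 116 = 13P and P = 8.92.
Substituting into AD, Y = 1399.31.

P = 8.92, Y = 1399.31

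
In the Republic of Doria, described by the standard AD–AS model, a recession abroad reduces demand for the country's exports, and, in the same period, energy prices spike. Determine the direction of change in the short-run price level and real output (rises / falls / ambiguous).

Price level: ambiguous; output: falls

The first event is a negative demand shock: AD shifts left, which by itself pushes P down and Y down.
The second is an adverse supply shock: SRAS shifts left, which by itself pushes P up and Y down.
The two shocks push P in opposite directions, so the effect on P is ambiguous. Both shocks push Y down, so Y falls.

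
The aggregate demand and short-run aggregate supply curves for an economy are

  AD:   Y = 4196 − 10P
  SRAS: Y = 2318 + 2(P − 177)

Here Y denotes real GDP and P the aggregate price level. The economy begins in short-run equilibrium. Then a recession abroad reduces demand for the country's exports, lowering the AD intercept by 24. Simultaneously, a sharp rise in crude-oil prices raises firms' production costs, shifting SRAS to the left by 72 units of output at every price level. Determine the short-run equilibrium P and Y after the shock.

After both shocks: AD is Y = 4172 − 10P and SRAS is Y = 1892 + 2P.
Setting them equal: 2280 = 12P, so P = 190.
Y = 4172 − 10·190 = 2272.

P = 190, Y = 2272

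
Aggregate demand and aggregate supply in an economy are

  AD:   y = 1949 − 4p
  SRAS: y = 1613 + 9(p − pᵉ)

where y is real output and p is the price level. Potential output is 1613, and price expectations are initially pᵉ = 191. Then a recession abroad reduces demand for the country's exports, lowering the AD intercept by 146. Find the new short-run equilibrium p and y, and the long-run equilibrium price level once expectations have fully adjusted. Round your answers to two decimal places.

AD shifts left: new AD is y = 1803 − 4p. With pᵉ = 191, SRAS is y = 9p − 106.
Short run: 1803 − 4p = 9p − 106 gives 1909 = 13p, so p = 146.85 and y = 1803 − 4p = 1215.62.
y = 1215.62 is below potential 1613; expectations adjust and SRAS shifts right until y = 1613.
Long run: on the new AD curve, 1613 = 1803 − 4p gives p = 47.50.

Short run: p = 146.85, y = 1215.62. Long run: p = 47.50.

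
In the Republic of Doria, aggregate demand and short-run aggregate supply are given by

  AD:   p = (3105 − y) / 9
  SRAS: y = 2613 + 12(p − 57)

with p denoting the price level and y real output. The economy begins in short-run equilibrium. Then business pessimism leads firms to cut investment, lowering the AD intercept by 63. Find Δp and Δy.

This is a negative demand shock: AD shifts left.
New AD: y = 3042 − 9p.
SRAS can be written y = 1929 + 12p.
Set AD = SRAS: 3042 − 9p = 1929 + 12p, so 1113 = 21p and p = 53.
y = 3042 − 9·53 = 2565.
Initially p = 56, y = 2601, so Δp = -3 and Δy = -36.

Δp = -3, Δy = -36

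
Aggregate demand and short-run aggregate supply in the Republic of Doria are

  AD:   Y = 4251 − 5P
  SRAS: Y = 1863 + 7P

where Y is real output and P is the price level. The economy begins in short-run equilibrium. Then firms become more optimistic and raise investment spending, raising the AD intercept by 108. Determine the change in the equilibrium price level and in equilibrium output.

ΔP = +9, ΔY = +63

This is a positive demand shock: AD shifts right.
New AD: Y = 4359 − 5P.
Set AD = SRAS: 4359 − 5P = 1863 + 7P, so 2496 = 12P and P = 208.
Y = 4359 − 5·208 = 3319.
Initially P = 199, Y = 3256, so ΔP = +9 and ΔY = +63.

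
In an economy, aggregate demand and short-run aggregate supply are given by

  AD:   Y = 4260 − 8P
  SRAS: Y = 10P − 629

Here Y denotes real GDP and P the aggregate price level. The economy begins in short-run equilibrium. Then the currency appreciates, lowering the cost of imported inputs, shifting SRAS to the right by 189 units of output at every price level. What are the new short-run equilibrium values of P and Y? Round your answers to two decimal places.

This is a positive supply shock: SRAS shifts right.
New SRAS: Y = 10P − 440.
Set AD = SRAS: 4260 − 8P = 10P − 440, so 4700 = 18P and P = 261.11.
Substituting into AD, Y = 2171.11.

P = 261.11, Y = 2171.11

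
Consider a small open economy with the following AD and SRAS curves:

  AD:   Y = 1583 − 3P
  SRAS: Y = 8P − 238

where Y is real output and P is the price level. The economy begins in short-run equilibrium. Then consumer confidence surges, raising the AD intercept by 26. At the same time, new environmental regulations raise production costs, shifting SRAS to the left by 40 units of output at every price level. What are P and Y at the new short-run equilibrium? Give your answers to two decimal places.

P = 171.55, Y = 1094.36

After both shocks: AD is Y = 1609 − 3P and SRAS is Y = 8P − 278.
Setting them equal: 1887 = 11P, so P = 171.55.
Substituting into AD, Y = 1094.36.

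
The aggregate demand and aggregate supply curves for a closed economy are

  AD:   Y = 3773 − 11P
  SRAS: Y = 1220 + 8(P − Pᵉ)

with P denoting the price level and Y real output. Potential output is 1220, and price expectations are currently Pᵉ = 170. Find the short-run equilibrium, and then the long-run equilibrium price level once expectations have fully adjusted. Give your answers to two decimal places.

Short run: with Pᵉ = 170, SRAS is Y = 8P − 140. Setting AD = SRAS gives 3913 = 19P, so P = 205.95 and Y = 3773 − 11P = 1507.58.
Output 1507.58 is above potential 1220, so over time expected prices rise and SRAS shifts left until Y returns to 1220.
Long run: Y = 1220 on the AD curve gives 1220 = 3773 − 11P, so P = 232.09.

Short run: P = 205.95, Y = 1507.58. Long run: P = 232.09.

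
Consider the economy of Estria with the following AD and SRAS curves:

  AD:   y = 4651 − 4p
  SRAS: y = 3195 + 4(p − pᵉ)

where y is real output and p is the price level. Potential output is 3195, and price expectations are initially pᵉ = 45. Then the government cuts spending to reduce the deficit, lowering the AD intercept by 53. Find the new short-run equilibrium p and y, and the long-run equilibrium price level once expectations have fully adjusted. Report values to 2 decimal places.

Short run: p = 197.88, y = 3806.50. Long run: p = 350.75.

AD shifts left: new AD is y = 4598 − 4p. With pᵉ = 45, SRAS is y = 3015 + 4p.
Short run: 4598 − 4p = 3015 + 4p gives 1583 = 8p, so p = 197.88 and y = 4598 − 4p = 3806.50.
y = 3806.50 is above potential 3195; expectations adjust and SRAS shifts left until y = 3195.
Long run: on the new AD curve, 3195 = 4598 − 4p gives p = 350.75.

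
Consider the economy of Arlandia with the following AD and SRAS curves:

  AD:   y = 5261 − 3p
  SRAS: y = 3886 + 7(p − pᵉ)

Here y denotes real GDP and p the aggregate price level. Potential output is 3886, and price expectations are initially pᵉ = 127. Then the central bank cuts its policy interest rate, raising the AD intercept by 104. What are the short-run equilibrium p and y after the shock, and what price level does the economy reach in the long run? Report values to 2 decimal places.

AD shifts right: new AD is y = 5365 − 3p. With pᵉ = 127, SRAS is y = 2997 + 7p.
Short run: 5365 − 3p = 2997 + 7p gives 2368 = 10p, so p = 236.80 and y = 5365 − 3p = 4654.60.
y = 4654.60 is above potential 3886; expectations adjust and SRAS shifts left until y = 3886.
Long run: on the new AD curve, 3886 = 5365 − 3p gives p = 493.00.

Short run: p = 236.80, y = 4654.60. Long run: p = 493.00.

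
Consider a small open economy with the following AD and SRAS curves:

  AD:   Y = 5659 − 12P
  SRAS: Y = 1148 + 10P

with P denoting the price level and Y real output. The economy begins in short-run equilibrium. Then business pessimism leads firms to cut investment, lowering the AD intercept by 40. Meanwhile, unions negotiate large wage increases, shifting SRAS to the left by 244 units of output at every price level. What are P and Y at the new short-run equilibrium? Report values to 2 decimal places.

After both shocks: AD is Y = 5619 − 12P and SRAS is Y = 904 + 10P.
Setting them equal: 4715 = 22P, so P = 214.32.
Substituting into AD, Y = 3047.18.

P = 214.32, Y = 3047.18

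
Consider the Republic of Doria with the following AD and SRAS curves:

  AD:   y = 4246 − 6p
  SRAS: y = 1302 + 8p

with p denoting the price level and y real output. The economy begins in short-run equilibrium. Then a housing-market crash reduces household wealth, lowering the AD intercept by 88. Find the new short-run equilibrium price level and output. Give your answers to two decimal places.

This is a negative demand shock: AD shifts left.
New AD: y = 4158 − 6p.
Set AD = SRAS: 4158 − 6p = 1302 + 8p, so 2856 = 14p and p = 204.00.
Substituting into AD, y = 2934.00.

p = 204.00, y = 2934.00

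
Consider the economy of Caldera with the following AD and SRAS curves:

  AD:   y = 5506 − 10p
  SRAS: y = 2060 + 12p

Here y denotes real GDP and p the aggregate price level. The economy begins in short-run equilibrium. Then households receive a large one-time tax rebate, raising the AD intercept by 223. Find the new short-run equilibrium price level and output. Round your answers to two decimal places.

p = 166.77, y = 4061.27

This is a positive demand shock: AD shifts right.
New AD: y = 5729 − 10p.
Set AD = SRAS: 5729 − 10p = 2060 + 12p, so 3669 = 22p and p = 166.77.
Substituting into AD, y = 4061.27.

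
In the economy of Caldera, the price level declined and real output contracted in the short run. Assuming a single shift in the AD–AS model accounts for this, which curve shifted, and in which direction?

P fell and Y fell. An AD shift moves P and Y in the same direction; an SRAS shift moves them in opposite directions.
Here P and Y moved in the same direction, so the AD curve shifted.
Since Y fell, AD shifted left.

AD shifted left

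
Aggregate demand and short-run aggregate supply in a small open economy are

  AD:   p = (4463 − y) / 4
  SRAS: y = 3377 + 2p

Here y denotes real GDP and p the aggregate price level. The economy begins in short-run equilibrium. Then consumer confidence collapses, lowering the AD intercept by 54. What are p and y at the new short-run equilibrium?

p = 172, y = 3721

This is a negative demand shock: AD shifts left.
New AD: y = 4409 − 4p.
Set AD = SRAS: 4409 − 4p = 3377 + 2p, so 1032 = 6p and p = 172.
y = 4409 − 4·172 = 3721.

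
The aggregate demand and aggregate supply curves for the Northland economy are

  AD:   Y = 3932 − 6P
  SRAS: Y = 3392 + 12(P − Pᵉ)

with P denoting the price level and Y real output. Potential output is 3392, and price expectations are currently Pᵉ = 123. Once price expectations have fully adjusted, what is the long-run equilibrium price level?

Short run: with Pᵉ = 123, SRAS is Y = 1916 + 12P. Setting AD = SRAS gives 2016 = 18P, so P = 112 and Y = 3932 − 6·112 = 3260.
Output 3260 is below potential 3392, so over time expected prices fall and SRAS shifts right until Y returns to 3392.
Long run: Y = 3392 on the AD curve gives 3392 = 3932 − 6P, so P = 90.

Long-run P = 90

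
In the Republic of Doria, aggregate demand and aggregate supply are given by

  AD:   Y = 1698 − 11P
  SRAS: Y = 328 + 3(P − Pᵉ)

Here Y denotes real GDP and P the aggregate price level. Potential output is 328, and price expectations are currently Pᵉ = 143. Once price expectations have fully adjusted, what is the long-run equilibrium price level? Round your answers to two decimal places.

Short run: with Pᵉ = 143, SRAS is Y = 3P − 101. Setting AD = SRAS gives 1799 = 14P, so P = 128.50 and Y = 1698 − 11P = 284.50.
Output 284.50 is below potential 328, so over time expected prices fall and SRAS shifts right until Y returns to 328.
Long run: Y = 328 on the AD curve gives 328 = 1698 − 11P, so P = 124.55.

Long-run P = 124.55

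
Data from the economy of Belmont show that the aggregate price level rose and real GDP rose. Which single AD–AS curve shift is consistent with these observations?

AD shifted right

P rose and Y rose. An AD shift moves P and Y in the same direction; an SRAS shift moves them in opposite directions.
Here P and Y moved in the same direction, so the AD curve shifted.
Since Y rose, AD shifted right.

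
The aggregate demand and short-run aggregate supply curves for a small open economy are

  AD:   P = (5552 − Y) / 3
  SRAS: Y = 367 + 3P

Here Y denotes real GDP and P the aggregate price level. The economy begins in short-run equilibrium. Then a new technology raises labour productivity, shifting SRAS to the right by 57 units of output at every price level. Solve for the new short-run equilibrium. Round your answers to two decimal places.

This is a positive supply shock: SRAS shifts right.
New SRAS: Y = 424 + 3P.
Set AD = SRAS: 5552 − 3P = 424 + 3P, so 5128 = 6P and P = 854.67.
Substituting into AD, Y = 2988.00.

P = 854.67, Y = 2988.00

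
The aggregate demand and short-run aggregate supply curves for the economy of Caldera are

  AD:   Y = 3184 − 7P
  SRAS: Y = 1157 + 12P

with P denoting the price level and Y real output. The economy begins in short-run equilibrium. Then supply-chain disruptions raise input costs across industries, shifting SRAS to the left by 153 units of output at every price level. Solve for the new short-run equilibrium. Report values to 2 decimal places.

P = 114.74, Y = 2380.84

This is a negative supply shock: SRAS shifts left.
New SRAS: Y = 1004 + 12P.
Set AD = SRAS: 3184 − 7P = 1004 + 12P, so 2180 = 19P and P = 114.74.
Substituting into AD, Y = 2380.84.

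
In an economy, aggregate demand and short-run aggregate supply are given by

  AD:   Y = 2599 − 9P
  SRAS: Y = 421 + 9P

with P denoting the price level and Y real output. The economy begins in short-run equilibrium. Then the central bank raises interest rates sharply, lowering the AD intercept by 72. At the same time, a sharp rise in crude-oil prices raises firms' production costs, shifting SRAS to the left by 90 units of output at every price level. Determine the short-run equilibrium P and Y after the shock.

P = 122, Y = 1429

After both shocks: AD is Y = 2527 − 9P and SRAS is Y = 331 + 9P.
Setting them equal: 2196 = 18P, so P = 122.
Y = 2527 − 9·122 = 1429.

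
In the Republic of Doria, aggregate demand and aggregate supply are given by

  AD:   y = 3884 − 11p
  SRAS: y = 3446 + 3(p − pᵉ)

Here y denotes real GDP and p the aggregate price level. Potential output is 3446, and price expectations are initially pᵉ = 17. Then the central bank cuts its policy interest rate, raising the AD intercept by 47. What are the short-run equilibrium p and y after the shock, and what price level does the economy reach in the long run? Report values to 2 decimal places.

AD shifts right: new AD is y = 3931 − 11p. With pᵉ = 17, SRAS is y = 3395 + 3p.
Short run: 3931 − 11p = 3395 + 3p gives 536 = 14p, so p = 38.29 and y = 3931 − 11p = 3509.86.
y = 3509.86 is above potential 3446; expectations adjust and SRAS shifts left until y = 3446.
Long run: on the new AD curve, 3446 = 3931 − 11p gives p = 44.09.

Short run: p = 38.29, y = 3509.86. Long run: p = 44.09.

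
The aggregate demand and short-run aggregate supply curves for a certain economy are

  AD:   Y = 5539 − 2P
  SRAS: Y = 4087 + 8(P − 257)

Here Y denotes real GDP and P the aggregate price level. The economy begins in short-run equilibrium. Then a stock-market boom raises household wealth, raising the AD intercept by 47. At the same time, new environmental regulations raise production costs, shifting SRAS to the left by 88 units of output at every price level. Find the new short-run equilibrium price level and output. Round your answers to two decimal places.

After both shocks: AD is Y = 5586 − 2P and SRAS is Y = 1943 + 8P.
Setting them equal: 3643 = 10P, so P = 364.30.
Substituting into AD, Y = 4857.40.

P = 364.30, Y = 4857.40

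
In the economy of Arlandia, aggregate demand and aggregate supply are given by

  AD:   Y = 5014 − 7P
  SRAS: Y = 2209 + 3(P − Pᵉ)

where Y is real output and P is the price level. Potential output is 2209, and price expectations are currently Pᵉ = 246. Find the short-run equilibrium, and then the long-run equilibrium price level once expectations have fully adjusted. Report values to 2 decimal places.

Short run: P = 354.30, Y = 2533.90. Long run: P = 400.71.

Short run: with Pᵉ = 246, SRAS is Y = 1471 + 3P. Setting AD = SRAS gives 3543 = 10P, so P = 354.30 and Y = 5014 − 7P = 2533.90.
Output 2533.90 is above potential 2209, so over time expected prices rise and SRAS shifts left until Y returns to 2209.
Long run: Y = 2209 on the AD curve gives 2209 = 5014 − 7P, so P = 400.71.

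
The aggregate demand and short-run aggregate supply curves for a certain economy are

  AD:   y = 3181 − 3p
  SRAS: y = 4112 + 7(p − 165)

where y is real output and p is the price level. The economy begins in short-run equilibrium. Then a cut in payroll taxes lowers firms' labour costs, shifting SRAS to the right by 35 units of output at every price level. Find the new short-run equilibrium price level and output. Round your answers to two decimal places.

p = 18.90, y = 3124.30

This is a positive supply shock: SRAS shifts right.
New SRAS: y = 2992 + 7p.
Set AD = SRAS: 3181 − 3p = 2992 + 7p, so 189 = 10p and p = 18.90.
Substituting into AD, y = 3124.30.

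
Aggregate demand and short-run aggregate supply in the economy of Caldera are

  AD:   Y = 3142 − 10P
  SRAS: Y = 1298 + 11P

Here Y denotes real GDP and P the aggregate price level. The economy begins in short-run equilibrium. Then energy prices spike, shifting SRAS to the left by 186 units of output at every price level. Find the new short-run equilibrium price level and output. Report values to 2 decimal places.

P = 96.67, Y = 2175.33

This is a negative supply shock: SRAS shifts left.
New SRAS: Y = 1112 + 11P.
Set AD = SRAS: 3142 − 10P = 1112 + 11P, so 2030 = 21P and P = 96.67.
Substituting into AD, Y = 2175.33.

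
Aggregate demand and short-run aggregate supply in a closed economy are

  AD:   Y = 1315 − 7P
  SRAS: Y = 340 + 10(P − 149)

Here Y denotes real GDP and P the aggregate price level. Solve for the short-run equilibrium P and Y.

P = 145, Y = 300

Write SRAS as Y = 340 + 10P − 1490 = 10P − 1150.
Set AD = SRAS: 1315 − 7P = 10P − 1150, so 2465 = 17P and P = 145.
Then Y = 1315 − 7·145 = 300.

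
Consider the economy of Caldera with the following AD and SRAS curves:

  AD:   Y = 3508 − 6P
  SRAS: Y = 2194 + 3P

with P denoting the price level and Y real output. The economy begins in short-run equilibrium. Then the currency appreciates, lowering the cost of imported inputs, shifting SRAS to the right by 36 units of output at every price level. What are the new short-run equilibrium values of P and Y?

This is a positive supply shock: SRAS shifts right.
New SRAS: Y = 2230 + 3P.
Set AD = SRAS: 3508 − 6P = 2230 + 3P, so 1278 = 9P and P = 142.
Y = 3508 − 6·142 = 2656.

P = 142, Y = 2656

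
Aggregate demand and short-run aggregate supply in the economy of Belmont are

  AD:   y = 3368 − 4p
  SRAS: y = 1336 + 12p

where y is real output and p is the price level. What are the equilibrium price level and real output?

p = 127, y = 2860

Set AD = SRAS: 3368 − 4p = 1336 + 12p, so 2032 = 16p and p = 127.
Then y = 3368 − 4·127 = 2860.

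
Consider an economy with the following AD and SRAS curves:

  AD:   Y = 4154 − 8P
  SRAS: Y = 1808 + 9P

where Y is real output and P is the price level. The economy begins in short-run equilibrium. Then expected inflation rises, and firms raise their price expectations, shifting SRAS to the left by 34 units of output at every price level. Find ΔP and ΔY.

ΔP = +2, ΔY = -16

This is a negative supply shock: SRAS shifts left.
New SRAS: Y = 1774 + 9P.
Set AD = SRAS: 4154 − 8P = 1774 + 9P, so 2380 = 17P and P = 140.
Y = 4154 − 8·140 = 3034.
Initially P = 138, Y = 3050, so ΔP = +2 and ΔY = -16.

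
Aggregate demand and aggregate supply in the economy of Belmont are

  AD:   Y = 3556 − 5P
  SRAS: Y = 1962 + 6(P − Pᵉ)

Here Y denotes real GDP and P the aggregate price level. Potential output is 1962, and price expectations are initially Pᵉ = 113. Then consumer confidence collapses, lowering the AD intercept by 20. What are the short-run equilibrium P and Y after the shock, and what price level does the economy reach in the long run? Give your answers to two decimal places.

AD shifts left: new AD is Y = 3536 − 5P. With Pᵉ = 113, SRAS is Y = 1284 + 6P.
Short run: 3536 − 5P = 1284 + 6P gives 2252 = 11P, so P = 204.73 and Y = 3536 − 5P = 2512.36.
Y = 2512.36 is above potential 1962; expectations adjust and SRAS shifts left until Y = 1962.
Long run: on the new AD curve, 1962 = 3536 − 5P gives P = 314.80.

Short run: P = 204.73, Y = 2512.36. Long run: P = 314.80.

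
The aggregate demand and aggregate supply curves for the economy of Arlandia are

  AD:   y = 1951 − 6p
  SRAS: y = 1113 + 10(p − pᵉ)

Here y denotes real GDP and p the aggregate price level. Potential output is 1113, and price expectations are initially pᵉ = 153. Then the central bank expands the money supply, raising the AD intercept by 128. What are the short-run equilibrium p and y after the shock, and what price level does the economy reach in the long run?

AD shifts right: new AD is y = 2079 − 6p. With pᵉ = 153, SRAS is y = 10p − 417.
Short run: 2079 − 6p = 10p − 417 gives 2496 = 16p, so p = 156 and y = 2079 − 6·156 = 1143.
y = 1143 is above potential 1113; expectations adjust and SRAS shifts left until y = 1113.
Long run: on the new AD curve, 1113 = 2079 − 6p gives p = 161.

Short run: p = 156, y = 1143. Long run: p = 161.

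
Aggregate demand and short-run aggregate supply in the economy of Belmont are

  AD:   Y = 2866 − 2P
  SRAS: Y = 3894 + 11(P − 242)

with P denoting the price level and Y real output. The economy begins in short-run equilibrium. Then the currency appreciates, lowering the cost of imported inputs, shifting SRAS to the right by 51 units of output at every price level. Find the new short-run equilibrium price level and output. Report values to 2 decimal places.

This is a positive supply shock: SRAS shifts right.
New SRAS: Y = 1283 + 11P.
Set AD = SRAS: 2866 − 2P = 1283 + 11P, so 1583 = 13P and P = 121.77.
Substituting into AD, Y = 2622.46.

P = 121.77, Y = 2622.46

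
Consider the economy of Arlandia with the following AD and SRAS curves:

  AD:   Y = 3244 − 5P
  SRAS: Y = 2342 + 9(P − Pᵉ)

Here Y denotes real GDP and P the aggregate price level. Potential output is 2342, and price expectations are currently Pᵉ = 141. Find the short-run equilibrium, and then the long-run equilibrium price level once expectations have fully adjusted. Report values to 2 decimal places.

Short run: P = 155.07, Y = 2468.64. Long run: P = 180.40.

Short run: with Pᵉ = 141, SRAS is Y = 1073 + 9P. Setting AD = SRAS gives 2171 = 14P, so P = 155.07 and Y = 3244 − 5P = 2468.64.
Output 2468.64 is above potential 2342, so over time expected prices rise and SRAS shifts left until Y returns to 2342.
Long run: Y = 2342 on the AD curve gives 2342 = 3244 − 5P, so P = 180.40.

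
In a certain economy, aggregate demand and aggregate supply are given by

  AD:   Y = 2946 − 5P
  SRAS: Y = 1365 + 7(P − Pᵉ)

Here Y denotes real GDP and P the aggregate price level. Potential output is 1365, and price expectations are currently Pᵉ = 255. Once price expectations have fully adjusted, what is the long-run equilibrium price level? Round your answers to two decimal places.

Long-run P = 316.20

Short run: with Pᵉ = 255, SRAS is Y = 7P − 420. Setting AD = SRAS gives 3366 = 12P, so P = 280.50 and Y = 2946 − 5P = 1543.50.
Output 1543.50 is above potential 1365, so over time expected prices rise and SRAS shifts left until Y returns to 1365.
Long run: Y = 1365 on the AD curve gives 1365 = 2946 − 5P, so P = 316.20.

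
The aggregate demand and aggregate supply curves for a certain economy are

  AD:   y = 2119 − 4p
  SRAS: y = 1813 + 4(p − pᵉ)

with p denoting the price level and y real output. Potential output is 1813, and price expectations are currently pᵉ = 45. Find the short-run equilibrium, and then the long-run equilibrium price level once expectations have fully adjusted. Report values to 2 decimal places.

Short run: p = 60.75, y = 1876.00. Long run: p = 76.50.

Short run: with pᵉ = 45, SRAS is y = 1633 + 4p. Setting AD = SRAS gives 486 = 8p, so p = 60.75 and y = 2119 − 4p = 1876.00.
Output 1876.00 is above potential 1813, so over time expected prices rise and SRAS shifts left until y returns to 1813.
Long run: y = 1813 on the AD curve gives 1813 = 2119 − 4p, so p = 76.50.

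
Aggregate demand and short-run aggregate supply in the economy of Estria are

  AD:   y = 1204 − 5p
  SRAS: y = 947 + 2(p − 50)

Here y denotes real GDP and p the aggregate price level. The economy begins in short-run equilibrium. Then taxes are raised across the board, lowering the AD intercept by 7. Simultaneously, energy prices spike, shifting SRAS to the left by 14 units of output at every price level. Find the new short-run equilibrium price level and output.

p = 52, y = 937

After both shocks: AD is y = 1197 − 5p and SRAS is y = 833 + 2p.
Setting them equal: 364 = 7p, so p = 52.
y = 1197 − 5·52 = 937.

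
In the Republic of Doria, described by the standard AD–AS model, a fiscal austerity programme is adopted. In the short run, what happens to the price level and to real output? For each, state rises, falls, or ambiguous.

This is a negative demand shock: AD shifts left.
Moving along the upward-sloping SRAS curve, P falls and Y falls.

Price level: falls; output: falls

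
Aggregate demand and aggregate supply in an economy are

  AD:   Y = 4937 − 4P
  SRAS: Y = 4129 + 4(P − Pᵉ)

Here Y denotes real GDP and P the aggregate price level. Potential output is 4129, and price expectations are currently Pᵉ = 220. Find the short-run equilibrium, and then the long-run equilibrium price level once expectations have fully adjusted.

Short run: P = 211, Y = 4093. Long run: P = 202.

Short run: with Pᵉ = 220, SRAS is Y = 3249 + 4P. Setting AD = SRAS gives 1688 = 8P, so P = 211 and Y = 4937 − 4·211 = 4093.
Output 4093 is below potential 4129, so over time expected prices fall and SRAS shifts right until Y returns to 4129.
Long run: Y = 4129 on the AD curve gives 4129 = 4937 − 4P, so P = 202.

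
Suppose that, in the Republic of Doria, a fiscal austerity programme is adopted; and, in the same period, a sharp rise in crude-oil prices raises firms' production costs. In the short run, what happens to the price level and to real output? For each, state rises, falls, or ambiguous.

The first event is a negative demand shock: AD shifts left, which by itself pushes P down and Y down.
The second is an adverse supply shock: SRAS shifts left, which by itself pushes P up and Y down.
The two shocks push P in opposite directions, so the effect on P is ambiguous. Both shocks push Y down, so Y falls.

Price level: ambiguous; output: falls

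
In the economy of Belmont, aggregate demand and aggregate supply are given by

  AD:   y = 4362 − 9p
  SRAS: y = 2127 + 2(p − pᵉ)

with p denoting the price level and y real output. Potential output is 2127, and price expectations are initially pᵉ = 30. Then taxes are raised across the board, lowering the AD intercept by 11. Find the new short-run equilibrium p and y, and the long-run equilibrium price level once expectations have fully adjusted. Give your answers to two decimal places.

AD shifts left: new AD is y = 4351 − 9p. With pᵉ = 30, SRAS is y = 2067 + 2p.
Short run: 4351 − 9p = 2067 + 2p gives 2284 = 11p, so p = 207.64 and y = 4351 − 9p = 2482.27.
y = 2482.27 is above potential 2127; expectations adjust and SRAS shifts left until y = 2127.
Long run: on the new AD curve, 2127 = 4351 − 9p gives p = 247.11.

Short run: p = 207.64, y = 2482.27. Long run: p = 247.11.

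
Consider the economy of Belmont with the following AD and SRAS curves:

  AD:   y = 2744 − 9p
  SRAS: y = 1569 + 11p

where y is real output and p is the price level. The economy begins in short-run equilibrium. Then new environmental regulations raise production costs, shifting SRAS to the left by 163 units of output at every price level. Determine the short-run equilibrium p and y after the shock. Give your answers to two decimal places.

This is a negative supply shock: SRAS shifts left.
New SRAS: y = 1406 + 11p.
Set AD = SRAS: 2744 − 9p = 1406 + 11p, so 1338 = 20p and p = 66.90.
Substituting into AD, y = 2141.90.

p = 66.90, y = 2141.90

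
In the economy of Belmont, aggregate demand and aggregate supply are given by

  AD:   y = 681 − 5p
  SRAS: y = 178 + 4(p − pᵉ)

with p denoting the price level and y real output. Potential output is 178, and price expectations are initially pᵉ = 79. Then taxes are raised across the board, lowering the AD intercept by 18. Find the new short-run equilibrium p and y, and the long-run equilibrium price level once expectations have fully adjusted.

AD shifts left: new AD is y = 663 − 5p. With pᵉ = 79, SRAS is y = 4p − 138.
Short run: 663 − 5p = 4p − 138 gives 801 = 9p, so p = 89 and y = 663 − 5·89 = 218.
y = 218 is above potential 178; expectations adjust and SRAS shifts left until y = 178.
Long run: on the new AD curve, 178 = 663 − 5p gives p = 97.

Short run: p = 89, y = 218. Long run: p = 97.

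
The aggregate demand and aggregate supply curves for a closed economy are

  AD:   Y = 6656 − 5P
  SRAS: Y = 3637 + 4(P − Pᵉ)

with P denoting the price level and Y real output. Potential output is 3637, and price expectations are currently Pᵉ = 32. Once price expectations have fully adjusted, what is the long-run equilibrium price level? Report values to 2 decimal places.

Long-run P = 603.80

Short run: with Pᵉ = 32, SRAS is Y = 3509 + 4P. Setting AD = SRAS gives 3147 = 9P, so P = 349.67 and Y = 6656 − 5P = 4907.67.
Output 4907.67 is above potential 3637, so over time expected prices rise and SRAS shifts left until Y returns to 3637.
Long run: Y = 3637 on the AD curve gives 3637 = 6656 − 5P, so P = 603.80.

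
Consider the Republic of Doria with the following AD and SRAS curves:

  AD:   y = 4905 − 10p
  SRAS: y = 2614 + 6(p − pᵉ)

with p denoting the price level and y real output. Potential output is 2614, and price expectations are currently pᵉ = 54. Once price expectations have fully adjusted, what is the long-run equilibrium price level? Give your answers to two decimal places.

Long-run p = 229.10

Short run: with pᵉ = 54, SRAS is y = 2290 + 6p. Setting AD = SRAS gives 2615 = 16p, so p = 163.44 and y = 4905 − 10p = 3270.63.
Output 3270.63 is above potential 2614, so over time expected prices rise and SRAS shifts left until y returns to 2614.
Long run: y = 2614 on the AD curve gives 2614 = 4905 − 10p, so p = 229.10.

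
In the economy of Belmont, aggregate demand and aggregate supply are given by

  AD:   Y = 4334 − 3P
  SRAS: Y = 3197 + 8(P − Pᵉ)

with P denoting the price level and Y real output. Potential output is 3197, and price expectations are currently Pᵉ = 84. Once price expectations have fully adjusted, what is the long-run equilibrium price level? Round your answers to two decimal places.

Short run: with Pᵉ = 84, SRAS is Y = 2525 + 8P. Setting AD = SRAS gives 1809 = 11P, so P = 164.45 and Y = 4334 − 3P = 3840.64.
Output 3840.64 is above potential 3197, so over time expected prices rise and SRAS shifts left until Y returns to 3197.
Long run: Y = 3197 on the AD curve gives 3197 = 4334 − 3P, so P = 379.00.

Long-run P = 379.00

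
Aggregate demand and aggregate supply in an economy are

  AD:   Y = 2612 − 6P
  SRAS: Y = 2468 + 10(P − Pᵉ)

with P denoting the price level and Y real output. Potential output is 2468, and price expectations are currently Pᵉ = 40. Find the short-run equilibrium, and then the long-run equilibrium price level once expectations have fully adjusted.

Short run: with Pᵉ = 40, SRAS is Y = 2068 + 10P. Setting AD = SRAS gives 544 = 16P, so P = 34 and Y = 2612 − 6·34 = 2408.
Output 2408 is below potential 2468, so over time expected prices fall and SRAS shifts right until Y returns to 2468.
Long run: Y = 2468 on the AD curve gives 2468 = 2612 − 6P, so P = 24.

Short run: P = 34, Y = 2408. Long run: P = 24.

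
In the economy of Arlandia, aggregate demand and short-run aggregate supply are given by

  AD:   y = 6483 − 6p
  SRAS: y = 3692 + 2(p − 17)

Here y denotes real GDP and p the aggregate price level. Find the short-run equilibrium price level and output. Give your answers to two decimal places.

p = 353.13, y = 4364.25

Write SRAS as y = 3692 + 2p − 34 = 3658 + 2p.
Set AD = SRAS: 6483 − 6p = 3658 + 2p, so 2825 = 8p and p = 353.13.
Substituting into AD, y = 6483 − 6p = 4364.25.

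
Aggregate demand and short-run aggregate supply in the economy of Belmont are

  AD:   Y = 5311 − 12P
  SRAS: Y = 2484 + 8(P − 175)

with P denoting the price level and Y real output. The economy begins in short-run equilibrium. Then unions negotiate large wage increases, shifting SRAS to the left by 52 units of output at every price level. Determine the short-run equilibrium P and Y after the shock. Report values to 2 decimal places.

This is a negative supply shock: SRAS shifts left.
New SRAS: Y = 1032 + 8P.
Set AD = SRAS: 5311 − 12P = 1032 + 8P, so 4279 = 20P and P = 213.95.
Substituting into AD, Y = 2743.60.

P = 213.95, Y = 2743.60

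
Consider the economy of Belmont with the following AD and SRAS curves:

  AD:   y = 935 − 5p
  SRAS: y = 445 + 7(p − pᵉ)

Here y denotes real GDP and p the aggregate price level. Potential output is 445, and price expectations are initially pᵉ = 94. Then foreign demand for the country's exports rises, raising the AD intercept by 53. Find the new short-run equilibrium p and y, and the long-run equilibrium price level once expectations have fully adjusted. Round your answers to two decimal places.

AD shifts right: new AD is y = 988 − 5p. With pᵉ = 94, SRAS is y = 7p − 213.
Short run: 988 − 5p = 7p − 213 gives 1201 = 12p, so p = 100.08 and y = 988 − 5p = 487.58.
y = 487.58 is above potential 445; expectations adjust and SRAS shifts left until y = 445.
Long run: on the new AD curve, 445 = 988 − 5p gives p = 108.60.

Short run: p = 100.08, y = 487.58. Long run: p = 108.60.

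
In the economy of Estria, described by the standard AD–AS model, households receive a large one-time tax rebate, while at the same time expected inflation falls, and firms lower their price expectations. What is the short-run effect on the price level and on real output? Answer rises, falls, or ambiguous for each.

Price level: ambiguous; output: rises

The first event is a positive demand shock: AD shifts right, which by itself pushes P up and Y up.
The second is a favourable supply shock: SRAS shifts right, which by itself pushes P down and Y up.
The two shocks push P in opposite directions, so the effect on P is ambiguous. Both shocks push Y up, so Y rises.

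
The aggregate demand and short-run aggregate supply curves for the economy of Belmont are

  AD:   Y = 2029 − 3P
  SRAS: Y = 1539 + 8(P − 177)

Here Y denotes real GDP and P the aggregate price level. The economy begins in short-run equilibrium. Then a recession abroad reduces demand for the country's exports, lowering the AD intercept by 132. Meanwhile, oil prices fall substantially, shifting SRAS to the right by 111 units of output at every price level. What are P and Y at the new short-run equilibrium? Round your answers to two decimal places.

P = 151.18, Y = 1443.45

After both shocks: AD is Y = 1897 − 3P and SRAS is Y = 234 + 8P.
Setting them equal: 1663 = 11P, so P = 151.18.
Substituting into AD, Y = 1443.45.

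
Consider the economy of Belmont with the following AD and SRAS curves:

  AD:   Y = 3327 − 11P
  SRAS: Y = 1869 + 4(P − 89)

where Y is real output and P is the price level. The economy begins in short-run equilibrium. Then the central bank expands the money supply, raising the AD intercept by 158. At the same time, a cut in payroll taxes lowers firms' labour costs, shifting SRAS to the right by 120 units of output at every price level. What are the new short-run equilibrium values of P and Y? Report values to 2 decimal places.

After both shocks: AD is Y = 3485 − 11P and SRAS is Y = 1633 + 4P.
Setting them equal: 1852 = 15P, so P = 123.47.
Substituting into AD, Y = 2126.87.

P = 123.47, Y = 2126.87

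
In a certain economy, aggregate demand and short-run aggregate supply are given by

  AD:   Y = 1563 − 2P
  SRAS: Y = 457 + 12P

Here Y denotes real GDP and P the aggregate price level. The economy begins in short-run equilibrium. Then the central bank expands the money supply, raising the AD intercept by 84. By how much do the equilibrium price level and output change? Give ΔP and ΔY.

This is a positive demand shock: AD shifts right.
New AD: Y = 1647 − 2P.
Set AD = SRAS: 1647 − 2P = 457 + 12P, so 1190 = 14P and P = 85.
Y = 1647 − 2·85 = 1477.
Initially P = 79, Y = 1405, so ΔP = +6 and ΔY = +72.

ΔP = +6, ΔY = +72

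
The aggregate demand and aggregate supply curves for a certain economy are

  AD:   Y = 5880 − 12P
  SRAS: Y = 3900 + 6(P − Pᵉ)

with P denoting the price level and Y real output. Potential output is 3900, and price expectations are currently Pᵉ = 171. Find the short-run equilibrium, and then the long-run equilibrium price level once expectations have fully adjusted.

Short run: with Pᵉ = 171, SRAS is Y = 2874 + 6P. Setting AD = SRAS gives 3006 = 18P, so P = 167 and Y = 5880 − 12·167 = 3876.
Output 3876 is below potential 3900, so over time expected prices fall and SRAS shifts right until Y returns to 3900.
Long run: Y = 3900 on the AD curve gives 3900 = 5880 − 12P, so P = 165.

Short run: P = 167, Y = 3876. Long run: P = 165.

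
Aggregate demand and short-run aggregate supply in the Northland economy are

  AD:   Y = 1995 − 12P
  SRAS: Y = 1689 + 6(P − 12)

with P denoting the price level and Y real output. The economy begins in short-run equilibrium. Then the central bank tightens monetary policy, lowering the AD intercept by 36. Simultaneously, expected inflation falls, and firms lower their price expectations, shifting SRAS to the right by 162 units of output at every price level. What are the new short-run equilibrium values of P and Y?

After both shocks: AD is Y = 1959 − 12P and SRAS is Y = 1779 + 6P.
Setting them equal: 180 = 18P, so P = 10.
Y = 1959 − 12·10 = 1839.

P = 10, Y = 1839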